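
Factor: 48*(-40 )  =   - 2^7*3^1*5^1 =-1920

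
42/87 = 14/29=0.48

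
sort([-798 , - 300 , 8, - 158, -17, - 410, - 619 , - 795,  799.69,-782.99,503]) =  [ - 798,-795 , - 782.99 , - 619 ,  -  410, - 300,-158, - 17, 8 , 503,  799.69 ]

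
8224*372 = 3059328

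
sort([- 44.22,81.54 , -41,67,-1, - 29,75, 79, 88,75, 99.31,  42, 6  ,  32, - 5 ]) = [-44.22,-41, - 29,- 5, - 1,  6, 32,42,67,75, 75  ,  79,81.54,88, 99.31]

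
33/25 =33/25 = 1.32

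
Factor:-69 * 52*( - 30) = 2^3*3^2*5^1*13^1* 23^1 = 107640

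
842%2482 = 842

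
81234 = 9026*9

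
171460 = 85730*2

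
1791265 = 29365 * 61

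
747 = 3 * 249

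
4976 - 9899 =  - 4923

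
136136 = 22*6188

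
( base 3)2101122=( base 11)1347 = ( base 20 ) 475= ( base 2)11011010001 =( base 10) 1745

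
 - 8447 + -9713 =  - 18160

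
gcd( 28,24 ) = 4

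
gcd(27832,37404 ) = 4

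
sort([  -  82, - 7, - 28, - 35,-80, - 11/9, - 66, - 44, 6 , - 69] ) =[ - 82,- 80,-69, - 66, - 44, - 35, -28,-7, - 11/9,6] 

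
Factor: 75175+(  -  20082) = 55093 = 37^1*1489^1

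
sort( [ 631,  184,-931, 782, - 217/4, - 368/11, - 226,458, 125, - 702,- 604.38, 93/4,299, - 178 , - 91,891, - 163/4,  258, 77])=[ - 931, - 702, - 604.38, - 226, - 178, - 91, - 217/4,-163/4,  -  368/11,93/4,  77, 125,184 , 258, 299,458 , 631, 782,891]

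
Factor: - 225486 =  - 2^1*3^2*12527^1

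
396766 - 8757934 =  - 8361168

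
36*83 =2988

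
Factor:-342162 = - 2^1 *3^2*19009^1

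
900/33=300/11 = 27.27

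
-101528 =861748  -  963276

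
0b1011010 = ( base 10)90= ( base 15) 60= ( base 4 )1122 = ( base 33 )2o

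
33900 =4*8475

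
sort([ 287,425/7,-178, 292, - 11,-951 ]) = [ - 951, - 178, - 11,425/7, 287, 292 ] 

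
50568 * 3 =151704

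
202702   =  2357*86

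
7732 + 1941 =9673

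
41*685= 28085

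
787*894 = 703578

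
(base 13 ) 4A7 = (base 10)813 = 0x32d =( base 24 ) 19l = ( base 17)2DE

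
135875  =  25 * 5435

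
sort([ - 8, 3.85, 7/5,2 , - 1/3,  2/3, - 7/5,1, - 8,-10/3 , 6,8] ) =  [ - 8,  -  8, - 10/3, - 7/5, - 1/3 , 2/3, 1 , 7/5,2 , 3.85,6,  8] 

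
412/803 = 412/803 = 0.51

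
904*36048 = 32587392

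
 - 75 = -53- 22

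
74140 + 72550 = 146690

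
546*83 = 45318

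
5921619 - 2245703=3675916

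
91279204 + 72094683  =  163373887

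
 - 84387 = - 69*1223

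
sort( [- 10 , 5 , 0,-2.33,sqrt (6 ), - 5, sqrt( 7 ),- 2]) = [ - 10, - 5,-2.33 ,- 2,0,sqrt(6 ), sqrt(7), 5]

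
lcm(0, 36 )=0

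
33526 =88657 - 55131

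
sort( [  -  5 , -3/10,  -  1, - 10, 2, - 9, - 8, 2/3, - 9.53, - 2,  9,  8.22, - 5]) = [-10 ,-9.53,- 9, - 8, - 5, - 5, - 2, - 1,  -  3/10, 2/3, 2 , 8.22, 9] 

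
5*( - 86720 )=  - 433600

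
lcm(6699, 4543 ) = 395241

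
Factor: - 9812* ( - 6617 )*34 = 2^3*11^1*13^1*17^1*223^1*509^1 = 2207484136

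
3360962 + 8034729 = 11395691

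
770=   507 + 263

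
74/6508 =37/3254= 0.01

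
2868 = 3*956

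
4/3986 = 2/1993 = 0.00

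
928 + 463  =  1391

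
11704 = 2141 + 9563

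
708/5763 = 236/1921 = 0.12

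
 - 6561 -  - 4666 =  - 1895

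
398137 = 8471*47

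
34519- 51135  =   - 16616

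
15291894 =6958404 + 8333490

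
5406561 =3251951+2154610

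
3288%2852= 436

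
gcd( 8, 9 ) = 1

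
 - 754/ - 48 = 377/24 = 15.71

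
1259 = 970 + 289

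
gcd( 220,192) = 4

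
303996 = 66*4606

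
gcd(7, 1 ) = 1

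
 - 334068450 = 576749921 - 910818371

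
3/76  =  3/76 = 0.04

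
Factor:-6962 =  - 2^1 * 59^2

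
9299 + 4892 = 14191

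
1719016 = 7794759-6075743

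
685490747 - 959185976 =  - 273695229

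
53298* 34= 1812132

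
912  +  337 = 1249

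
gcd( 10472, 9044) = 476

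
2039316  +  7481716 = 9521032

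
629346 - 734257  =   - 104911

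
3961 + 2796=6757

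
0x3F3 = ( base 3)1101110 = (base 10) 1011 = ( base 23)1km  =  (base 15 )476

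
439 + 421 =860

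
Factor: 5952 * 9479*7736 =436457445888= 2^9 * 3^1*31^1 *967^1*9479^1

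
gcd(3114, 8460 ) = 18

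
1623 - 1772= - 149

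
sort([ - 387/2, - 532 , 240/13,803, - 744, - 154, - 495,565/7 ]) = [ - 744,  -  532,  -  495, - 387/2, - 154,240/13 , 565/7, 803]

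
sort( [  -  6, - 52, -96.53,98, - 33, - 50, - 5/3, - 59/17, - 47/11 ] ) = [ - 96.53, - 52,  -  50,  -  33,  -  6,  -  47/11, - 59/17, - 5/3 , 98]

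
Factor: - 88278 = - 2^1 * 3^1*14713^1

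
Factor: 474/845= 2^1* 3^1 * 5^(-1 )*13^( - 2 )* 79^1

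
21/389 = 21/389 = 0.05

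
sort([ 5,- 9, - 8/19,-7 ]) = [-9, - 7 , - 8/19, 5]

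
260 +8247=8507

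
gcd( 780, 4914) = 78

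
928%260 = 148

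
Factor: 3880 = 2^3*5^1*97^1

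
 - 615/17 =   -  37 + 14/17 = -36.18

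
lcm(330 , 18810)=18810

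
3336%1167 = 1002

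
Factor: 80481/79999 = 3^1*139^1*193^1*79999^( - 1)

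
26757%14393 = 12364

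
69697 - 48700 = 20997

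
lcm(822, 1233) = 2466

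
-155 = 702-857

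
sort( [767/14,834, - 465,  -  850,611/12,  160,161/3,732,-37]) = [ - 850, - 465,-37, 611/12 , 161/3, 767/14,160,732, 834]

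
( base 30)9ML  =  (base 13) 3CC6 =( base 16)224d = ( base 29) acn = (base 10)8781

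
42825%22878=19947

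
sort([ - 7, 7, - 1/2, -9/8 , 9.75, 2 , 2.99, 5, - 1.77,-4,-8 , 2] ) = [ - 8, - 7, - 4  ,  -  1.77,-9/8, - 1/2,2,2,2.99,5, 7, 9.75]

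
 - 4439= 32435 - 36874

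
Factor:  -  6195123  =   - 3^4*11^1*17^1*409^1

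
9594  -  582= 9012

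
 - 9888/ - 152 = 1236/19  =  65.05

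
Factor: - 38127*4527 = - 172600929  =  -3^3*71^1*179^1*503^1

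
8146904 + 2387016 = 10533920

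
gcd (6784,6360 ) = 424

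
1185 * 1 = 1185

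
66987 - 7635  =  59352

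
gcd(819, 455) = 91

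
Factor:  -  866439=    - 3^2*7^1*17^1*809^1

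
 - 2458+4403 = 1945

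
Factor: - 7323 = -3^1 * 2441^1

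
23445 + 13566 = 37011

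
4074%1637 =800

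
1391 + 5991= 7382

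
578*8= 4624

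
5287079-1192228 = 4094851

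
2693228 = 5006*538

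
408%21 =9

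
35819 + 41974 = 77793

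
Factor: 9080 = 2^3*5^1*227^1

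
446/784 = 223/392 = 0.57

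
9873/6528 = 1 + 1115/2176 = 1.51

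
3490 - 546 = 2944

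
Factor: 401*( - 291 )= -3^1*97^1*401^1 = - 116691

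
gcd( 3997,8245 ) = 1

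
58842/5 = 58842/5  =  11768.40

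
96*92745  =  8903520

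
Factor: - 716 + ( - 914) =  - 2^1*5^1*163^1 =- 1630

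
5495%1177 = 787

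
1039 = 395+644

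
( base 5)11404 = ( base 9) 1148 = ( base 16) 356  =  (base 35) OE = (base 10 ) 854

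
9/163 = 9/163 = 0.06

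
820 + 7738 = 8558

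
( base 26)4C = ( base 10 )116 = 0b1110100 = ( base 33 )3H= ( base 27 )48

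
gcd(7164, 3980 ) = 796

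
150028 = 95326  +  54702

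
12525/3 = 4175 = 4175.00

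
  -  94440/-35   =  18888/7 = 2698.29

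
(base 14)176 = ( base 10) 300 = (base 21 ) e6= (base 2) 100101100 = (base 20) F0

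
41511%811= 150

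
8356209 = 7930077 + 426132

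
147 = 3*49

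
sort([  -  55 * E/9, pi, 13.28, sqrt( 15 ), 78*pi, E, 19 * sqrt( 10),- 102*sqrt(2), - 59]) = [ - 102*sqrt(2), - 59, - 55 * E/9, E , pi, sqrt( 15), 13.28, 19*sqrt(10), 78*pi ]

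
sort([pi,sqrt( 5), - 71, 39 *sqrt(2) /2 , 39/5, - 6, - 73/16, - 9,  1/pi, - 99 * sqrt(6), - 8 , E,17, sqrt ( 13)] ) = [ - 99*sqrt ( 6), - 71, - 9, - 8, - 6, - 73/16,1/pi, sqrt(5), E, pi,sqrt(13),39/5, 17,  39*sqrt(2) /2 ]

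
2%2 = 0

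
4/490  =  2/245 = 0.01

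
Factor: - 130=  - 2^1* 5^1*13^1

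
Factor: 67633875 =3^2*5^3 * 79^1*761^1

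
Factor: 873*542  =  2^1*3^2 * 97^1*271^1 = 473166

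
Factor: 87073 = 7^2 * 1777^1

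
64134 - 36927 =27207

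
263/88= 263/88 = 2.99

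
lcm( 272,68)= 272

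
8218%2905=2408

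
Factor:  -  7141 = - 37^1* 193^1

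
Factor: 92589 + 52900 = 73^1*1993^1 =145489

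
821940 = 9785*84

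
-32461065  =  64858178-97319243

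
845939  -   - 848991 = 1694930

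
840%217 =189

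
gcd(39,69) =3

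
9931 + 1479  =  11410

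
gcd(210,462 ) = 42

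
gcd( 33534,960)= 6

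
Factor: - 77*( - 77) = 5929   =  7^2*11^2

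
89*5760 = 512640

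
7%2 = 1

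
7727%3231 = 1265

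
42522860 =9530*4462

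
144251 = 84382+59869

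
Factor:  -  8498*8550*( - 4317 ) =313664154300 = 2^2 * 3^3*5^2*7^1*19^1*607^1* 1439^1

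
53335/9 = 53335/9 = 5926.11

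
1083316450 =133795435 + 949521015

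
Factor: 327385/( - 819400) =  - 65477/163880= - 2^( -3 ) *5^( - 1) * 17^( -1) * 41^1*241^( - 1)*1597^1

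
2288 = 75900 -73612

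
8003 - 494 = 7509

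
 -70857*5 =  - 354285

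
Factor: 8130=2^1*3^1*5^1*271^1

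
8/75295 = 8/75295= 0.00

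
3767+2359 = 6126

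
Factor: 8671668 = 2^2*3^1*722639^1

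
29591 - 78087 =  -48496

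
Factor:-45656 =-2^3*13^1*439^1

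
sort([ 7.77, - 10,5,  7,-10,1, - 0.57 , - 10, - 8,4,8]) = [ - 10, - 10, - 10, - 8,  -  0.57,1,4,5,7,7.77, 8 ] 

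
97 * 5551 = 538447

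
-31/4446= -31/4446 = - 0.01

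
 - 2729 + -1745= - 4474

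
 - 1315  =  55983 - 57298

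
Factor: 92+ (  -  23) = 3^1 * 23^1 = 69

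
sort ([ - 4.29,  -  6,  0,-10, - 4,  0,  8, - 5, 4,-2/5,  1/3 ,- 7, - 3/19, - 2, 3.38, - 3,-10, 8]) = [-10,-10, - 7, - 6,- 5  ,-4.29,  -  4, - 3, - 2, - 2/5,-3/19  ,  0 , 0, 1/3, 3.38,4, 8,8] 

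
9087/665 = 13 + 442/665 = 13.66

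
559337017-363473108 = 195863909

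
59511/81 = 734 + 19/27 = 734.70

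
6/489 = 2/163 = 0.01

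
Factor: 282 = 2^1*3^1*47^1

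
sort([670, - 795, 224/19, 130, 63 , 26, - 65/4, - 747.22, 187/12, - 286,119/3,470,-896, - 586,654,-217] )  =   [ - 896, - 795,  -  747.22, - 586, - 286, - 217, - 65/4,224/19, 187/12,26,119/3,63,130,470, 654, 670] 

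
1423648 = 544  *2617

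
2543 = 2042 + 501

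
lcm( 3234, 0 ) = 0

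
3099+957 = 4056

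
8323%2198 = 1729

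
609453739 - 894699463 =-285245724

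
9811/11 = 9811/11 = 891.91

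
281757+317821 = 599578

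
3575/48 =74 + 23/48=74.48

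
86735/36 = 2409 + 11/36 = 2409.31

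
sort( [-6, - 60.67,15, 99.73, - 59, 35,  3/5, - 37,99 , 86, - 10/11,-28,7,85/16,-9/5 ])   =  [ - 60.67,-59, - 37, - 28 , - 6, - 9/5, - 10/11,3/5,85/16,7,15, 35, 86 , 99, 99.73] 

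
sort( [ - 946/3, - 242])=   [ - 946/3, - 242] 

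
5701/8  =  5701/8 = 712.62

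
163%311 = 163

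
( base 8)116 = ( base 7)141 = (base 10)78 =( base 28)2m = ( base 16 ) 4e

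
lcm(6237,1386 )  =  12474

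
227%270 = 227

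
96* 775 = 74400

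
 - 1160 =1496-2656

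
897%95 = 42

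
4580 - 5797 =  - 1217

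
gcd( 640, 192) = 64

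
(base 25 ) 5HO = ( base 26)57c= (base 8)6766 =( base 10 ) 3574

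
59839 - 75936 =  - 16097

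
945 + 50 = 995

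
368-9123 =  - 8755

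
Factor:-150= - 2^1 * 3^1 * 5^2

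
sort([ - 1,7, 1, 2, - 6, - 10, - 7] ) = [ - 10, - 7 , - 6, - 1,1,2,  7 ] 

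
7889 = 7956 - 67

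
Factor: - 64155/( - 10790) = 2^( - 1) * 3^1 * 7^1*47^1*83^( - 1) = 987/166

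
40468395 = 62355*649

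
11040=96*115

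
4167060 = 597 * 6980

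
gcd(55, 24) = 1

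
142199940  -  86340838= 55859102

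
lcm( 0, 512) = 0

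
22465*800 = 17972000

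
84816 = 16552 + 68264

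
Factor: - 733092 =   -  2^2  *  3^1*61091^1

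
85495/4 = 85495/4 = 21373.75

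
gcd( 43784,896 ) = 8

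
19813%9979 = 9834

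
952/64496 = 119/8062=   0.01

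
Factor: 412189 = 412189^1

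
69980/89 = 69980/89 = 786.29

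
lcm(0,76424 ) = 0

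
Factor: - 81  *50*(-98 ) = 2^2 * 3^4*  5^2*7^2 = 396900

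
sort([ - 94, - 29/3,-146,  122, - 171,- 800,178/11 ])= [ - 800,  -  171,- 146, - 94, - 29/3, 178/11,  122] 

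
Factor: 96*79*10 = 2^6* 3^1*5^1*79^1=75840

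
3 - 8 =-5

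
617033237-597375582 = 19657655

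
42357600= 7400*5724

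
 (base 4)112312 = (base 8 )2666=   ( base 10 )1462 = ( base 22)30A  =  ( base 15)677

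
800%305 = 190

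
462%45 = 12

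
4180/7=4180/7=597.14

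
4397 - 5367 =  - 970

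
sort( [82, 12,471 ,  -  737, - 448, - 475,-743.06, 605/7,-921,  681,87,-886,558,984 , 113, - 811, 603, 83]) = [ - 921,-886 , - 811,-743.06, - 737 ,-475,-448, 12,82 , 83, 605/7, 87, 113,471 , 558,603,681,  984 ]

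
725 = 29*25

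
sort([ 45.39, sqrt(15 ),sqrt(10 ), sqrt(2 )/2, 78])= [sqrt(2 )/2, sqrt( 10), sqrt ( 15), 45.39, 78]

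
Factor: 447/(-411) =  - 149/137 = - 137^( - 1)*149^1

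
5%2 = 1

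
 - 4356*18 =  - 78408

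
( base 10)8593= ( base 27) BL7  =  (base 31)8t6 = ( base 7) 34024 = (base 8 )20621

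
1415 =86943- 85528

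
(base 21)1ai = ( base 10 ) 669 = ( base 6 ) 3033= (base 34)jn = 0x29d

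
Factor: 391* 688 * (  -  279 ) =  - 75053232 = -2^4*3^2*17^1*23^1 * 31^1*43^1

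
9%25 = 9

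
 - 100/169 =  - 1+69/169 = - 0.59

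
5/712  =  5/712=0.01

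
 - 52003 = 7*(-7429) 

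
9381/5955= 1 + 1142/1985 = 1.58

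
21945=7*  3135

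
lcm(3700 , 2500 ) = 92500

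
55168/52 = 1060+12/13= 1060.92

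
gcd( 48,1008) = 48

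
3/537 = 1/179 =0.01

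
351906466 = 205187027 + 146719439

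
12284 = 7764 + 4520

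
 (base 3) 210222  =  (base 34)HF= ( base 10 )593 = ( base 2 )1001010001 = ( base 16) 251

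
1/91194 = 1/91194=0.00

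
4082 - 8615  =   - 4533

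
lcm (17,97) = 1649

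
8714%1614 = 644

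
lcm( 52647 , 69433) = 4790877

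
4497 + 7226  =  11723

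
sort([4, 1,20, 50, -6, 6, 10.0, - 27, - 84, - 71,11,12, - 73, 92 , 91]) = [ - 84,  -  73, - 71, - 27, - 6,1, 4, 6,10.0, 11, 12, 20, 50,  91, 92]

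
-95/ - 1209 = 95/1209 =0.08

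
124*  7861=974764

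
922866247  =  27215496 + 895650751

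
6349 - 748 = 5601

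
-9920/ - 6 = 1653+1/3 = 1653.33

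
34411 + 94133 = 128544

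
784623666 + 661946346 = 1446570012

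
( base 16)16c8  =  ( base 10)5832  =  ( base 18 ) 1000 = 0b1011011001000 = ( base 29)6R3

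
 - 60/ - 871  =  60/871 = 0.07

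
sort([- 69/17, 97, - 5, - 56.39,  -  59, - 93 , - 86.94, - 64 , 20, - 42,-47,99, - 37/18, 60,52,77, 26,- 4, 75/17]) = [ - 93 , - 86.94,  -  64, - 59, - 56.39, - 47, - 42,-5, - 69/17 , - 4,-37/18, 75/17,20 , 26,52,60,77,97, 99 ] 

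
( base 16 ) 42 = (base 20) 36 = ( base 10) 66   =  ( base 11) 60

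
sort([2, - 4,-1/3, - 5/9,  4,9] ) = [ - 4, -5/9 ,- 1/3,2, 4, 9] 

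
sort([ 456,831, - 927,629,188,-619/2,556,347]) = [  -  927, - 619/2,188,347,456,556,629,831 ]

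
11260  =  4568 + 6692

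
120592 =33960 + 86632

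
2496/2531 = 2496/2531 = 0.99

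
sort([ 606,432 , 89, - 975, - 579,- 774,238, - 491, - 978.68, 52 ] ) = [ - 978.68,-975, - 774, - 579, - 491, 52,89, 238,432, 606]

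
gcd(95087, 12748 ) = 1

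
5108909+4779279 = 9888188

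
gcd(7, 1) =1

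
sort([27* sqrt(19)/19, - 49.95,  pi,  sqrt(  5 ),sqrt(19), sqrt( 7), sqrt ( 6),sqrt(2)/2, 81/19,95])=[  -  49.95,  sqrt(2)/2 , sqrt(5),  sqrt(6 ), sqrt(7),pi, 81/19, sqrt(  19),27*sqrt(19)/19 , 95 ]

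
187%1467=187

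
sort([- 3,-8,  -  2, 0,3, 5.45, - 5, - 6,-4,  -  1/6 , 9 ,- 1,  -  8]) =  [ -8,-8, - 6, - 5, - 4,-3, -2,-1, - 1/6, 0,3, 5.45,9] 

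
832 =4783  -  3951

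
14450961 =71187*203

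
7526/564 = 3763/282 = 13.34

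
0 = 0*8420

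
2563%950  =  663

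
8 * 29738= 237904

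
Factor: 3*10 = 2^1*3^1*5^1 = 30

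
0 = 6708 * 0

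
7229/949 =7 + 586/949 = 7.62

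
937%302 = 31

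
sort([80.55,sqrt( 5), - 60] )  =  [-60,  sqrt( 5),80.55 ] 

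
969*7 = 6783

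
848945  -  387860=461085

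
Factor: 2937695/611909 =5^1*31^(-1 )*19739^(  -  1) * 587539^1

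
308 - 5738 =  - 5430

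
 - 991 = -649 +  - 342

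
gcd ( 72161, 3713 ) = 1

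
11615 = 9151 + 2464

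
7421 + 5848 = 13269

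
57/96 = 19/32 = 0.59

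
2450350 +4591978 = 7042328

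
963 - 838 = 125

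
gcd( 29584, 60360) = 8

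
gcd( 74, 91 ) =1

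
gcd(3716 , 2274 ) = 2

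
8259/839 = 9+708/839 = 9.84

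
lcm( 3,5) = 15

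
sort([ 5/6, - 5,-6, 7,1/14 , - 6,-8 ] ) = [- 8,  -  6, - 6,-5, 1/14, 5/6,  7 ]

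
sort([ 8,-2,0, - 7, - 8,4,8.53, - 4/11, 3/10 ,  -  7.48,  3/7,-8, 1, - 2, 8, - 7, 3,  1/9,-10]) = [-10,-8, -8, - 7.48,-7,-7, - 2, - 2,-4/11, 0, 1/9, 3/10,  3/7, 1, 3,4, 8 , 8, 8.53] 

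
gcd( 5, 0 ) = 5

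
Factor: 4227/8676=1409/2892 = 2^( - 2)*3^( - 1 )*241^( - 1)*1409^1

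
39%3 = 0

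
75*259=19425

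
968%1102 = 968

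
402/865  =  402/865 = 0.46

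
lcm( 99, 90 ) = 990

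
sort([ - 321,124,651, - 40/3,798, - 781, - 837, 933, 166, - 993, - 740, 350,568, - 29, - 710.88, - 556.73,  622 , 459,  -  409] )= [ - 993, - 837,-781,- 740, - 710.88, - 556.73, - 409, - 321, - 29,-40/3,124, 166,350,459, 568, 622, 651,798,933] 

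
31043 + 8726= 39769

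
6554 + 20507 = 27061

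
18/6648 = 3/1108=0.00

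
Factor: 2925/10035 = 65/223 = 5^1*13^1*223^(  -  1 )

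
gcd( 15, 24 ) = 3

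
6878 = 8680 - 1802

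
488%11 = 4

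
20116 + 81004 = 101120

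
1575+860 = 2435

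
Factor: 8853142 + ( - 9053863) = -3^1*23^1*  2909^1= - 200721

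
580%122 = 92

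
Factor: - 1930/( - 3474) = 5/9=3^(-2 )*5^1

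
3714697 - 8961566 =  - 5246869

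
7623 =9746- 2123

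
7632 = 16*477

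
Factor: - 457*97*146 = - 6472034=- 2^1*73^1*97^1*457^1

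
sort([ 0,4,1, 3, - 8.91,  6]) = [ - 8.91 , 0,1, 3, 4, 6]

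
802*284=227768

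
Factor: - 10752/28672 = -3/8 = -2^( - 3)*3^1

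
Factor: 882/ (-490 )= -9/5 = - 3^2 * 5^( - 1)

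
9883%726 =445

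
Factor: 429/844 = 2^( - 2)*3^1*11^1*13^1*211^ (-1) 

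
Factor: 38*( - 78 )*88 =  - 2^5  *3^1*11^1* 13^1*19^1  =  - 260832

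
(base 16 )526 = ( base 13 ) 7a5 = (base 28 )1J2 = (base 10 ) 1318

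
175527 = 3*58509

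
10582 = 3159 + 7423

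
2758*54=148932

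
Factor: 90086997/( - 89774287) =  - 3^1*7^1*11^1*13^1*131^1*229^1*89774287^(-1) 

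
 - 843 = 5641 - 6484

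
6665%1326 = 35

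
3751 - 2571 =1180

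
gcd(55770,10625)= 5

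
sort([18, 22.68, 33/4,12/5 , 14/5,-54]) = [-54, 12/5,14/5,33/4,18,22.68]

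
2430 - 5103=-2673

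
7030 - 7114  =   - 84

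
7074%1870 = 1464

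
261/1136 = 261/1136 = 0.23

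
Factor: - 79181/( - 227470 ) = 2^( -1)*5^( - 1 )*23^(  -  2 )*43^(- 1) * 79181^1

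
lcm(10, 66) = 330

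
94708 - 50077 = 44631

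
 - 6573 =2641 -9214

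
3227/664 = 3227/664 = 4.86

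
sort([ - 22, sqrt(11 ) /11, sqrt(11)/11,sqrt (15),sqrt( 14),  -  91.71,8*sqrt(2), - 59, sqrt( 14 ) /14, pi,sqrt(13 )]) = [ - 91.71, - 59 ,- 22,  sqrt( 14) /14,sqrt( 11) /11 , sqrt(11 ) /11, pi , sqrt(  13),  sqrt( 14 ), sqrt( 15) , 8*sqrt(2 )]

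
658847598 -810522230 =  - 151674632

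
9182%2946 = 344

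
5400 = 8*675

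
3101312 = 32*96916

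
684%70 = 54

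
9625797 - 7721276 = 1904521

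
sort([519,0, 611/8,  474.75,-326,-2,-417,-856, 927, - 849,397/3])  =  [ - 856, - 849, - 417, - 326,- 2 , 0,  611/8,  397/3,474.75,519, 927] 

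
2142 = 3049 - 907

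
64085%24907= 14271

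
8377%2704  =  265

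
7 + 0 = 7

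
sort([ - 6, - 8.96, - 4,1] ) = [ - 8.96, - 6, - 4,1 ]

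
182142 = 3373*54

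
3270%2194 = 1076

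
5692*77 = 438284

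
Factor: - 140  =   - 2^2*5^1*7^1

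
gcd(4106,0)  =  4106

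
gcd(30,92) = 2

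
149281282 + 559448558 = 708729840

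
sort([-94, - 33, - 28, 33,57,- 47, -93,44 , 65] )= [ - 94,  -  93 , - 47, - 33 , - 28,33, 44 , 57, 65]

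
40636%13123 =1267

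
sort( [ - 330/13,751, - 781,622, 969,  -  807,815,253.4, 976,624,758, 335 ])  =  [ - 807,-781, - 330/13, 253.4, 335, 622, 624 , 751, 758,815,969, 976]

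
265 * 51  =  13515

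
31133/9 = 31133/9  =  3459.22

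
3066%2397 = 669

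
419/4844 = 419/4844 = 0.09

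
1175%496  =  183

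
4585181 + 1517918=6103099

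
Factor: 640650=2^1*3^1*5^2*4271^1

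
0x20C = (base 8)1014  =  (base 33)ft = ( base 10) 524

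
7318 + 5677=12995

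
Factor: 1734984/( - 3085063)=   -  2^3*3^2*24097^1*3085063^ ( - 1)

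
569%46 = 17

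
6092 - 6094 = -2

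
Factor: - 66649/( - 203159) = 11^(  -  1)*23^ ( - 1) * 83^1 = 83/253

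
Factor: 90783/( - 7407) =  - 10087/823 =-7^1*11^1*131^1*823^(-1 ) 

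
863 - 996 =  - 133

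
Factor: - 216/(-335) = 2^3*3^3* 5^(-1 )*67^(-1)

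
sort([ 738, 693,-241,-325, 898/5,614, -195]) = [ - 325 , - 241, - 195,898/5,614, 693, 738]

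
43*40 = 1720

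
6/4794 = 1/799 = 0.00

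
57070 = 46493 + 10577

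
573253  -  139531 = 433722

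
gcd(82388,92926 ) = 958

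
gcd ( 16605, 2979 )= 9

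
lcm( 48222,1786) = 48222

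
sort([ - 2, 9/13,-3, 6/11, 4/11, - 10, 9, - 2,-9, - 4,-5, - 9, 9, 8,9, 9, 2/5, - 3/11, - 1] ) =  [ - 10,  -  9, - 9, - 5,  -  4, - 3 , - 2, - 2, - 1, - 3/11,4/11,2/5, 6/11,9/13, 8, 9, 9, 9, 9]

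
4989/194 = 4989/194 = 25.72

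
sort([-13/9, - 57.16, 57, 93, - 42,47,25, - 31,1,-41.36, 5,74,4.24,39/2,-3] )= [ - 57.16, - 42 , - 41.36, - 31,-3, - 13/9, 1,4.24,  5,39/2,25,47, 57,74,93] 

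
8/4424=1/553 = 0.00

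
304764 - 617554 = -312790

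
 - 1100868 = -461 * 2388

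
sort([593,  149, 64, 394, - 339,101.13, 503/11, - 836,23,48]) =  [ - 836, - 339,23,  503/11, 48, 64, 101.13, 149 , 394,593 ] 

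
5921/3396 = 1 + 2525/3396 = 1.74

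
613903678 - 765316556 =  - 151412878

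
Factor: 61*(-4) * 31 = -7564 = -2^2*31^1*61^1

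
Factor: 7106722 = 2^1*7^1 * 19^1 * 26717^1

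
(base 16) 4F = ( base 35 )29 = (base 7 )142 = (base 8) 117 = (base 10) 79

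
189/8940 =63/2980 = 0.02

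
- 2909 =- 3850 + 941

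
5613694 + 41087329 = 46701023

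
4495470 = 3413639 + 1081831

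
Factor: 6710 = 2^1*5^1*  11^1 *61^1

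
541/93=541/93= 5.82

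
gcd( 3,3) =3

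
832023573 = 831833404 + 190169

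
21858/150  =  145+18/25 = 145.72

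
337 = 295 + 42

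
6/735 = 2/245 = 0.01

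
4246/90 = 47  +  8/45=   47.18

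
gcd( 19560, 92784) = 24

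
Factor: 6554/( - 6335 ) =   -  2^1 * 5^( - 1 )*7^( - 1)*29^1*113^1 * 181^( - 1)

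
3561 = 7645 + -4084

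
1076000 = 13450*80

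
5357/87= 61 + 50/87 = 61.57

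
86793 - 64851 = 21942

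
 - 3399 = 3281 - 6680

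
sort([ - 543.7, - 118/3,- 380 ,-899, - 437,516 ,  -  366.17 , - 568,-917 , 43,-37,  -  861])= [-917,-899, - 861,  -  568, - 543.7, - 437, - 380,-366.17,  -  118/3,  -  37 , 43, 516] 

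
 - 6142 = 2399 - 8541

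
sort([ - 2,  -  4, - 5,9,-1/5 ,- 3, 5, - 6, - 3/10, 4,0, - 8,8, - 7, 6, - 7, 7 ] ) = [ - 8, - 7, - 7, - 6, - 5, - 4 , - 3, - 2, - 3/10, - 1/5, 0, 4,5,6,7,  8, 9 ] 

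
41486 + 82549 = 124035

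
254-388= - 134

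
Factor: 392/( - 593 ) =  - 2^3 * 7^2*593^( - 1)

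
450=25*18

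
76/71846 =38/35923 = 0.00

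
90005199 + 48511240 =138516439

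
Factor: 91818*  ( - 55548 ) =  - 2^3*3^4*1543^1*5101^1 = -5100306264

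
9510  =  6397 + 3113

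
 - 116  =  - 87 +-29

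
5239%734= 101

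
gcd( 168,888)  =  24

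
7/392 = 1/56 = 0.02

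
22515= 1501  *15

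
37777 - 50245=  - 12468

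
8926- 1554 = 7372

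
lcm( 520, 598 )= 11960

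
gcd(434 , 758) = 2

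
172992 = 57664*3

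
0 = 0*(- 90235 ) 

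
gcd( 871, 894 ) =1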